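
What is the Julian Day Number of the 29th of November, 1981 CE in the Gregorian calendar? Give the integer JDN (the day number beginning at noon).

JDN 2451545 is 1 January 2000 CE (Gregorian); the target day is −6607 days from there, so JDN = 2444938.

2444938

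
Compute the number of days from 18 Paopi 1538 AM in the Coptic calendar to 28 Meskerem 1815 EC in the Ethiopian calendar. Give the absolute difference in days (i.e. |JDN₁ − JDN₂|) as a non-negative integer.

JDN of the first date = 2386466.
JDN of the second date = 2386811.
|2386811 − 2386466| = 345.

345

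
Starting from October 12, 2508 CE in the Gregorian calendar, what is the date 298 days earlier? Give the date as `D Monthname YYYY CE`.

Counting 298 days back from JDN 2637373 reaches JDN 2637075, which is 19 December 2507 CE.

19 December 2507 CE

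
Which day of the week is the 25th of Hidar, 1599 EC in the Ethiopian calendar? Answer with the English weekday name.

This is JDN 2307974 (1 December 1606 Gregorian).
Since JDN mod 7 = 4 (0 = Monday), the day is Friday.

Friday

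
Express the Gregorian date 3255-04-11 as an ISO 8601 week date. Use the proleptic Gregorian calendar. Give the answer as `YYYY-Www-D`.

The weekday is Sunday (ISO weekday 7).
That Sunday belongs to ISO week 14 of ISO year 3255.

3255-W14-7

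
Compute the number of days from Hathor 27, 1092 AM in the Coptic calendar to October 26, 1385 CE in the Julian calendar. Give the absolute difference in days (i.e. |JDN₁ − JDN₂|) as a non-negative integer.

3624

JDN of the first date = 2223604.
JDN of the second date = 2227228.
|2227228 − 2223604| = 3624.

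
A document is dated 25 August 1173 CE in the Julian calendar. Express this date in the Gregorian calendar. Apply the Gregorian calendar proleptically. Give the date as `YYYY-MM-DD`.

1173-09-01

The Julian–Gregorian offset here is 7 days (Julian trailing).
25 August 1173 Julian + 7 days → 1 September 1173 Gregorian.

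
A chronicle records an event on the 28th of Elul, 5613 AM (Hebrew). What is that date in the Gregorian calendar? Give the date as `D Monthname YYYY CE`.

Julian Day Number of the source date = 2398128.
Converting JDN 2398128 to the Gregorian calendar gives 1 October 1853 CE.

1 October 1853 CE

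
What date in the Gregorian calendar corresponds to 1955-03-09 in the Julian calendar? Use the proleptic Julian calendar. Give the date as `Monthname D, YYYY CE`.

March 22, 1955 CE

At this point the Julian calendar is 13 days behind the Gregorian.
9 March 1955 Julian + 13 days → 22 March 1955 Gregorian.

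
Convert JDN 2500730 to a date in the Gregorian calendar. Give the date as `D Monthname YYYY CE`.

JDN 2451545 is 1 Jan 2000; 2500730 is +49185 days from there.

31 August 2134 CE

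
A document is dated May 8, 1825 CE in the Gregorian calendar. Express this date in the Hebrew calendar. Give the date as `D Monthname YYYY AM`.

20 Iyar 5585 AM

Julian Day Number of the source date = 2387755.
Converting JDN 2387755 to the Hebrew calendar gives 20 Iyar 5585 AM.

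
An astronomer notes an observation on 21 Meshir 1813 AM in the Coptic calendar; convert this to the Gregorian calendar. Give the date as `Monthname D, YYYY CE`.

February 28, 2097 CE

Both dates share Julian Day Number 2487033; in the Gregorian calendar that is 28 February 2097 CE.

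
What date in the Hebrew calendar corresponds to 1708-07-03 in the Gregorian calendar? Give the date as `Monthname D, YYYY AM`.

Tammuz 15, 5468 AM

Both dates share Julian Day Number 2345078; in the Hebrew calendar that is 15 Tammuz 5468 AM.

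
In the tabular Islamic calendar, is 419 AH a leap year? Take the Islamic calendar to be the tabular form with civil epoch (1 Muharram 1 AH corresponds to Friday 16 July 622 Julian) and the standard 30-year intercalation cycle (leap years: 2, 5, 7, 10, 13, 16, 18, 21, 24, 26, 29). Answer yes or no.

Year 419 AH is year 29 of its 30-year cycle; leap positions are 2, 5, 7, 10, 13, 16, 18, 21, 24, 26, 29, so it is a leap year (355 days).

yes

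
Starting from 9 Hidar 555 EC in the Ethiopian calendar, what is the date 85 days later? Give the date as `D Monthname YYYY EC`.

Counting 85 days forward from JDN 1926637 reaches JDN 1926722, which is 4 Yekatit 555 EC.

4 Yekatit 555 EC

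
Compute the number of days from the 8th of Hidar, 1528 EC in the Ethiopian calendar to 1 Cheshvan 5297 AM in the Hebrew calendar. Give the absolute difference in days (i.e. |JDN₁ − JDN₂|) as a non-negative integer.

First date → JDN 2282025; second date → JDN 2282371.
The interval is |2282025 − 2282371| = 346 days.

346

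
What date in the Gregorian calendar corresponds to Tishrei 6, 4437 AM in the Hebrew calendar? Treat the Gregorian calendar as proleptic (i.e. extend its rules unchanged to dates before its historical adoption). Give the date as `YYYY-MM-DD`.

Both dates share Julian Day Number 1968230; in the Gregorian calendar that is 23 September 676 CE.

0676-09-23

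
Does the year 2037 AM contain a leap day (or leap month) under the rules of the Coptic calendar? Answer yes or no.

no

2037 mod 4 = 1; in the Coptic calendar a year is leap when year mod 4 = 3, so it is a common year.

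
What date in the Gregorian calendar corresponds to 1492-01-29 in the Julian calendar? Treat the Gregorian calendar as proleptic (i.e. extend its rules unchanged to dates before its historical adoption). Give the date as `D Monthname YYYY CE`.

7 February 1492 CE

At this point the Julian calendar is 9 days behind the Gregorian.
29 January 1492 Julian + 9 days → 7 February 1492 Gregorian.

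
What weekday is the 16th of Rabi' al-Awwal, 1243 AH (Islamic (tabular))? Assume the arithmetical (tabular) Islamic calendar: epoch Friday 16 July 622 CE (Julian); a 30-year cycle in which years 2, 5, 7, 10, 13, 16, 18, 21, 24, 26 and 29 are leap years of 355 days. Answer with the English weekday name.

This is JDN 2388637 (7 October 1827 Gregorian).
2388637 ≡ 6 (mod 7); counting from Monday = 0 gives Sunday.

Sunday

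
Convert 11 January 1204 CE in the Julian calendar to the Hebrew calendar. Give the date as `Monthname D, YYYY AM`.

The source date corresponds to 18 January 1204 in the proleptic Gregorian calendar (JDN 2160829).
That day falls on 7 Shevat 4964 AM in the Hebrew calendar.

Shevat 7, 4964 AM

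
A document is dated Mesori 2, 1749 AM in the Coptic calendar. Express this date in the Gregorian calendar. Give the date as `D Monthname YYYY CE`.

8 August 2033 CE

Julian Day Number of the source date = 2463818.
Converting JDN 2463818 to the Gregorian calendar gives 8 August 2033 CE.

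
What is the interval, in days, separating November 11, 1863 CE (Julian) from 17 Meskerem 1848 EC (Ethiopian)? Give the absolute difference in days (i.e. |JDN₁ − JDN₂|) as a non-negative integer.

2979

First date → JDN 2401833; second date → JDN 2398854.
The interval is |2401833 − 2398854| = 2979 days.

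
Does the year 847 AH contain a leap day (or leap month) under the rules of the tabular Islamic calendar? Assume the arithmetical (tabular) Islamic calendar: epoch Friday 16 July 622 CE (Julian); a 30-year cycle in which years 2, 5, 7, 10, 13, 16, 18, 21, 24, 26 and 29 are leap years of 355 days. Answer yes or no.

Year 847 AH is year 7 of its 30-year cycle; leap positions are 2, 5, 7, 10, 13, 16, 18, 21, 24, 26, 29, so it is a leap year (355 days).

yes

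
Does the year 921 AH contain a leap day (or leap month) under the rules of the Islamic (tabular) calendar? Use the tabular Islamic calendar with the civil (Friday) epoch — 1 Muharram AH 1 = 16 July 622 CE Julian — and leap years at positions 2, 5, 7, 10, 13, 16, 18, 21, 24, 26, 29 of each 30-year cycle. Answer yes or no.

yes

Year 921 AH is year 21 of its 30-year cycle; leap positions are 2, 5, 7, 10, 13, 16, 18, 21, 24, 26, 29, so it is a leap year (355 days).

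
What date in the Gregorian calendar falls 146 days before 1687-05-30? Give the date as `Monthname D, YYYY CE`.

JDN of 1687-05-30 = 2337374.
2337374 − 146 = 2337228.
JDN 2337228 in the Gregorian calendar is January 4, 1687 CE.

January 4, 1687 CE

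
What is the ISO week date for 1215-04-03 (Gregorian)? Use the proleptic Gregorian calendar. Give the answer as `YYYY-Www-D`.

1215-W14-5

The weekday is Friday (ISO weekday 5).
That Friday belongs to ISO week 14 of ISO year 1215.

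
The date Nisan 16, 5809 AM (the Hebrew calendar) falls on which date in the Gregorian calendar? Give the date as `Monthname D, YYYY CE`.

Julian Day Number of the source date = 2469550.
Converting JDN 2469550 to the Gregorian calendar gives 18 April 2049 CE.

April 18, 2049 CE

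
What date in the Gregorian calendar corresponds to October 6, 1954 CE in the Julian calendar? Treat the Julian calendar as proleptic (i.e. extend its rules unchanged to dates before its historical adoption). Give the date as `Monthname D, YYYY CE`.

October 19, 1954 CE

The Julian–Gregorian offset here is 13 days (Julian trailing).
6 October 1954 Julian + 13 days → 19 October 1954 Gregorian.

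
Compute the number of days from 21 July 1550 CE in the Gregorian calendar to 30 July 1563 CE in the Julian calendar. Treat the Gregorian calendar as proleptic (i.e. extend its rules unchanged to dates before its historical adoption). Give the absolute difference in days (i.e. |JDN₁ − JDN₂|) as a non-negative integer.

JDN of the first date = 2287387.
JDN of the second date = 2292154.
|2292154 − 2287387| = 4767.

4767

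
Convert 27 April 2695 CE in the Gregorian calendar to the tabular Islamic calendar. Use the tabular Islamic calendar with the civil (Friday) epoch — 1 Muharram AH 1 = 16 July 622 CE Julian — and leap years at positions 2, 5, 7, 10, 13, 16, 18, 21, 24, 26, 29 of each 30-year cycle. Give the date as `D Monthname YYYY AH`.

Julian Day Number of the source date = 2705505.
Converting JDN 2705505 to the tabular Islamic calendar gives 21 Jumada al-Awwal 2137 AH.

21 Jumada al-Awwal 2137 AH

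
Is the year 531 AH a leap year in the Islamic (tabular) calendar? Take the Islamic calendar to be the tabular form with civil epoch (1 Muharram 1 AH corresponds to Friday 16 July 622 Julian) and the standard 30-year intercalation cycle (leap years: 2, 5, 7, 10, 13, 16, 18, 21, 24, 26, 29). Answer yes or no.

Year 531 AH is year 21 of its 30-year cycle; leap positions are 2, 5, 7, 10, 13, 16, 18, 21, 24, 26, 29, so it is a leap year (355 days).

yes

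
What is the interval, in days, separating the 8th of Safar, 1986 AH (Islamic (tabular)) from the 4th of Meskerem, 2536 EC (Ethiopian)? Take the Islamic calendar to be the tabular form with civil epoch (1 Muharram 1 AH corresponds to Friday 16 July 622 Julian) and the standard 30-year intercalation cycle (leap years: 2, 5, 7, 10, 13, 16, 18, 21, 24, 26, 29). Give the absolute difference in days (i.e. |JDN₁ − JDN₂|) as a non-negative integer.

1762

JDN of the first date = 2651895.
JDN of the second date = 2650133.
|2650133 − 2651895| = 1762.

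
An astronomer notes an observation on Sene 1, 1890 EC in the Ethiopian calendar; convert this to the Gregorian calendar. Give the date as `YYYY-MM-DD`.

1898-06-07

Both dates share Julian Day Number 2414448; in the Gregorian calendar that is 7 June 1898 CE.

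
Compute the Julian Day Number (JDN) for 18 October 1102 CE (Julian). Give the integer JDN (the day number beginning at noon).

Equivalently 25 October 1102 (proleptic Gregorian).
JDN 2299161 is 15 October 1582 CE (Gregorian); the target day is −175307 days from there, so JDN = 2123854.

2123854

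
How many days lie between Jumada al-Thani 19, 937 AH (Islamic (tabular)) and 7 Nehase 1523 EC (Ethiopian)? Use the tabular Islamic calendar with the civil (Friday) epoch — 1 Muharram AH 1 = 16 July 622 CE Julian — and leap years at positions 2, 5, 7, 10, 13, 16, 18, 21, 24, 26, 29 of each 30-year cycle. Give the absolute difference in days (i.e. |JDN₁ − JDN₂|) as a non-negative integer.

First date → JDN 2280293; second date → JDN 2280467.
The interval is |2280293 − 2280467| = 174 days.

174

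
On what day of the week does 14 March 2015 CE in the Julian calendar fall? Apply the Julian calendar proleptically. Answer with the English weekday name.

Equivalently 27 March 2015 Gregorian, JDN 2457109.
JDN 2457109 mod 7 = 4, and JDN 0 was a Monday, so this is a Friday.

Friday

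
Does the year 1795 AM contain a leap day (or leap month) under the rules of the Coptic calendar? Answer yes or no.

yes

1795 mod 4 = 3; in the Coptic calendar a year is leap when year mod 4 = 3, so it is a leap year.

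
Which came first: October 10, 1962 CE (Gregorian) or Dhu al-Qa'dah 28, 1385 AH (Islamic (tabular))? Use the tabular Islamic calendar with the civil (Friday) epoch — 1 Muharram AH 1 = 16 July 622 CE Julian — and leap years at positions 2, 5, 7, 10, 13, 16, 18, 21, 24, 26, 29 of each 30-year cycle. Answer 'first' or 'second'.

first

The two dates have Julian Day Numbers 2437948 and 2439205 respectively.
Since 2437948 < 2439205, the first date comes first.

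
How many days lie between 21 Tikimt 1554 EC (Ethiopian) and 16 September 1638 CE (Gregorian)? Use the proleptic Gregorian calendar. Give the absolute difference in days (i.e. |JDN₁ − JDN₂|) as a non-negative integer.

28082

First date → JDN 2291504; second date → JDN 2319586.
The interval is |2291504 − 2319586| = 28082 days.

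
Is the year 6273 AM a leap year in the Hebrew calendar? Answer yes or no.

yes

Hebrew year 6273 is year 3 of its 19-year Metonic cycle; leap years are at positions 3, 6, 8, 11, 14, 17, 19, so it is a leap year (13 months).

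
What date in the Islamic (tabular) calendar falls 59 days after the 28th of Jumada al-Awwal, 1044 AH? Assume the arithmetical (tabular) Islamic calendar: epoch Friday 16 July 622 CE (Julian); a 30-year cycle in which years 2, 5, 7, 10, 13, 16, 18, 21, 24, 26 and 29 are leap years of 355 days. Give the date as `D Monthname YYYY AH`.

28 Rajab 1044 AH

The starting date is JDN 2318189; 2318189 + 59 = 2318248.
JDN 2318248 corresponds to 28 Rajab 1044 AH.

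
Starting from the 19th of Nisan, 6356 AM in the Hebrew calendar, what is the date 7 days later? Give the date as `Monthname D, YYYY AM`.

The starting date is JDN 2669329; 2669329 + 7 = 2669336.
JDN 2669336 corresponds to Nisan 26, 6356 AM.

Nisan 26, 6356 AM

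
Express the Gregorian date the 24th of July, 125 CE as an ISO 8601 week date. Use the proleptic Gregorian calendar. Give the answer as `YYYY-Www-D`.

0125-W30-2

The weekday is Tuesday (ISO weekday 2).
That Tuesday belongs to ISO week 30 of ISO year 125.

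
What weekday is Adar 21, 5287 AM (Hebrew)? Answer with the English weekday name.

Friday

Equivalently 4 March 1527 Gregorian, JDN 2278847.
JDN 2278847 mod 7 = 4, and JDN 0 was a Monday, so this is a Friday.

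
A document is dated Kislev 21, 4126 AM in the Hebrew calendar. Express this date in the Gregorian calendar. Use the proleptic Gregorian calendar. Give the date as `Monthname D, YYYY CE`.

November 22, 365 CE

Julian Day Number of the source date = 1854699.
Converting JDN 1854699 to the Gregorian calendar gives 22 November 365 CE.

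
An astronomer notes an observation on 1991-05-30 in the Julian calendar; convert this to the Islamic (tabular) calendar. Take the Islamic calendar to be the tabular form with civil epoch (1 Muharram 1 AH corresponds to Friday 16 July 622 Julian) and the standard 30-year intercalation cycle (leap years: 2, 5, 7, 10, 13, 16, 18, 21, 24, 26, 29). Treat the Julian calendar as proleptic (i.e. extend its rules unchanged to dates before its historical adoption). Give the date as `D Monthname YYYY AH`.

29 Dhu al-Qa'dah 1411 AH

The source date corresponds to 12 June 1991 in the Gregorian calendar (JDN 2448420).
That day falls on 29 Dhu al-Qa'dah 1411 AH in the tabular Islamic calendar.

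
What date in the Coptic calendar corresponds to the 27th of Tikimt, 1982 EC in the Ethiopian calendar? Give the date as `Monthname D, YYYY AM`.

Both dates share Julian Day Number 2447837; in the Coptic calendar that is 27 Paopi 1706 AM.

Paopi 27, 1706 AM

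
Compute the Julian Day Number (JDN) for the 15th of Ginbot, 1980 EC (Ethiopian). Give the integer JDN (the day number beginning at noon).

In the Gregorian calendar the same day is 23 May 1988.
JDN 2451545 is 1 January 2000 CE (Gregorian); the target day is −4240 days from there, so JDN = 2447305.

2447305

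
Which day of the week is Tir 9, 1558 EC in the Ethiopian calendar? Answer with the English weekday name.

Friday

In the proleptic Gregorian calendar this is 14 January 1566 (JDN 2293043).
2293043 ≡ 4 (mod 7); counting from Monday = 0 gives Friday.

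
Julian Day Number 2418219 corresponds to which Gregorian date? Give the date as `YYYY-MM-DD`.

1908-10-04

JDN 2451545 is 1 Jan 2000; 2418219 is −33326 days from there.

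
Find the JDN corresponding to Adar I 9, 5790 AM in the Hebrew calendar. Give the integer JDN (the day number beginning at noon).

In the Gregorian calendar the same day is 12 February 2030.
JDN 2299161 is 15 October 1582 CE (Gregorian); the target day is +163384 days from there, so JDN = 2462545.

2462545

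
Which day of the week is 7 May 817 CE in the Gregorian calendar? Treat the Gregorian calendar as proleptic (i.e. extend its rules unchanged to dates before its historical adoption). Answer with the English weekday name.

Sunday

Since JDN mod 7 = 6 (0 = Monday), the day is Sunday.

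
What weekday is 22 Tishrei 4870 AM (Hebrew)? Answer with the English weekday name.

In the proleptic Gregorian calendar this is 25 September 1109 (JDN 2126381).
JDN 2126381 mod 7 = 5, and JDN 0 was a Monday, so this is a Saturday.

Saturday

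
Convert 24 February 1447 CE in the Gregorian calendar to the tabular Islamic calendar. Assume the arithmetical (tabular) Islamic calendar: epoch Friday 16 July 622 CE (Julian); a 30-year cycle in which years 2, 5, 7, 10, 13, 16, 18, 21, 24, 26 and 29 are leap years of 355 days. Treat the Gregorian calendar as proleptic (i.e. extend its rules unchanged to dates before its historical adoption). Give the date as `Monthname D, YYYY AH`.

Dhu al-Qa'dah 29, 850 AH

Both dates share Julian Day Number 2249620; in the tabular Islamic calendar that is 29 Dhu al-Qa'dah 850 AH.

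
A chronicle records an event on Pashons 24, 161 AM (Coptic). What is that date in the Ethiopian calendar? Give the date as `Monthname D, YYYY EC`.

Ginbot 24, 437 EC

The source date corresponds to 20 May 445 in the proleptic Gregorian calendar (JDN 1883733).
That day falls on 24 Ginbot 437 EC in the Ethiopian calendar.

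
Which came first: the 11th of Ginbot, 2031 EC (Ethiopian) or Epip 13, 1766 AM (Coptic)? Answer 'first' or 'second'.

first

Converting both to JDN: 2465928 vs 2470008; the smaller is the first.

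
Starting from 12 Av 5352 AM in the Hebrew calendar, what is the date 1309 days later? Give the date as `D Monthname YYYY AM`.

JDN of 12 Av 5352 AM = 2302728.
2302728 + 1309 = 2304037.
JDN 2304037 in the Hebrew calendar is 21 Adar I 5356 AM.

21 Adar I 5356 AM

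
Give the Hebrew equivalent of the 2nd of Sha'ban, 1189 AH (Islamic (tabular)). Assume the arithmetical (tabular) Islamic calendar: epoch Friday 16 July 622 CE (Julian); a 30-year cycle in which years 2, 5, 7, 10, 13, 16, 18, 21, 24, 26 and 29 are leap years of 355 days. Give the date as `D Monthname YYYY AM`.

Julian Day Number of the source date = 2369636.
Converting JDN 2369636 to the Hebrew calendar gives 4 Tishrei 5536 AM.

4 Tishrei 5536 AM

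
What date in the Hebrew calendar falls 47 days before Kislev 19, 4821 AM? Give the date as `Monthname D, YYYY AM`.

Counting 47 days back from JDN 2108541 reaches JDN 2108494, which is Cheshvan 1, 4821 AM.

Cheshvan 1, 4821 AM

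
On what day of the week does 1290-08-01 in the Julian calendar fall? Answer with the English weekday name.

This is JDN 2192443 (8 August 1290 Gregorian).
2192443 ≡ 1 (mod 7); counting from Monday = 0 gives Tuesday.

Tuesday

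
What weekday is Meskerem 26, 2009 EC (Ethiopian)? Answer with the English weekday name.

Equivalently 6 October 2016 Gregorian, JDN 2457668.
Since JDN mod 7 = 3 (0 = Monday), the day is Thursday.

Thursday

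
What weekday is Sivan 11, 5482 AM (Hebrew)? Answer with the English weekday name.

Wednesday

In the Gregorian calendar this is 27 May 1722 (JDN 2350154).
Since JDN mod 7 = 2 (0 = Monday), the day is Wednesday.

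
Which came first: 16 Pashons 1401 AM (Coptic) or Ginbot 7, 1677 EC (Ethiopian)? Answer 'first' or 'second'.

second

First date → JDN 2336635; second date → JDN 2336626.
JDN 2336626 < JDN 2336635, so the second date is earlier.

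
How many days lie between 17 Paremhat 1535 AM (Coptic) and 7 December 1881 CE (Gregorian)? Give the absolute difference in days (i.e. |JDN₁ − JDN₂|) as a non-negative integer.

22903

JDN of the first date = 2385519.
JDN of the second date = 2408422.
|2408422 − 2385519| = 22903.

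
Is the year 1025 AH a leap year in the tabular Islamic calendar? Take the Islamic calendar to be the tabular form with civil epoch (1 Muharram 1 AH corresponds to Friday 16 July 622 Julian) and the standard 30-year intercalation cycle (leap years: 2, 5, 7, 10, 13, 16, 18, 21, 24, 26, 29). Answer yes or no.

Year 1025 AH is year 5 of its 30-year cycle; leap positions are 2, 5, 7, 10, 13, 16, 18, 21, 24, 26, 29, so it is a leap year (355 days).

yes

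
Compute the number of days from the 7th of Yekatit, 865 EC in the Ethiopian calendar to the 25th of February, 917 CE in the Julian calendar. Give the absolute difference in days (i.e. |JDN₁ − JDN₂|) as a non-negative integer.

16095

First date → JDN 2039953; second date → JDN 2056048.
The interval is |2039953 − 2056048| = 16095 days.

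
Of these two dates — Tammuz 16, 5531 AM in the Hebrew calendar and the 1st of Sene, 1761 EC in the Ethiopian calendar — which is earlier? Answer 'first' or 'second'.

second

Converting both to JDN: 2368083 vs 2367331; the smaller is the second.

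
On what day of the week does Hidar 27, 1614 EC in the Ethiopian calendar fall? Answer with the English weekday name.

Friday

In the Gregorian calendar this is 3 December 1621 (JDN 2313455).
Since JDN mod 7 = 4 (0 = Monday), the day is Friday.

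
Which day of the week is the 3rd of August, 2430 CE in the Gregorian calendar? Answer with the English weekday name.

Saturday

2608814 ≡ 5 (mod 7); counting from Monday = 0 gives Saturday.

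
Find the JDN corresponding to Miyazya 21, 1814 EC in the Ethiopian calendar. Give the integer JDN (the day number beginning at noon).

In the Gregorian calendar the same day is 28 April 1822.
JDN 2451545 is 1 January 2000 CE (Gregorian); the target day is −64896 days from there, so JDN = 2386649.

2386649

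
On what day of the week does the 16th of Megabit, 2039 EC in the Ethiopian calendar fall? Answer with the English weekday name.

Monday

This is JDN 2468795 (25 March 2047 Gregorian).
Since JDN mod 7 = 0 (0 = Monday), the day is Monday.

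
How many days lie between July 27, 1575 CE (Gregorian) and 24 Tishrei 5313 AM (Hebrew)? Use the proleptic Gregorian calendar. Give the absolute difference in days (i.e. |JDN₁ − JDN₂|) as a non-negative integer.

8313

JDN of the first date = 2296524.
JDN of the second date = 2288211.
|2288211 − 2296524| = 8313.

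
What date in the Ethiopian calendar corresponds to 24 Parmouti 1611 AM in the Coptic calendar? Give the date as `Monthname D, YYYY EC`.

Miyazya 24, 1887 EC

The source date corresponds to 1 May 1895 in the Gregorian calendar (JDN 2413315).
That day falls on 24 Miyazya 1887 EC in the Ethiopian calendar.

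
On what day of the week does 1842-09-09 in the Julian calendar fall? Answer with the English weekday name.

This is JDN 2394100 (21 September 1842 Gregorian).
Since JDN mod 7 = 2 (0 = Monday), the day is Wednesday.

Wednesday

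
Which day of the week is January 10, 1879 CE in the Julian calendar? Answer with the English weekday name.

Equivalently 22 January 1879 Gregorian, JDN 2407372.
Since JDN mod 7 = 2 (0 = Monday), the day is Wednesday.

Wednesday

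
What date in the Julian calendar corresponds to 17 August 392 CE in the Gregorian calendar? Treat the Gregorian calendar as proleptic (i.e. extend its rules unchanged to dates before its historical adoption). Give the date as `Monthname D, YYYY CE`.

August 16, 392 CE

At this point the Julian calendar is 1 day behind the Gregorian.
17 August 392 Gregorian − 1 day → 16 August 392 Julian.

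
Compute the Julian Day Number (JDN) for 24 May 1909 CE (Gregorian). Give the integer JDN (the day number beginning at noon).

2418451

JDN 2299161 is 15 October 1582 CE (Gregorian); the target day is +119290 days from there, so JDN = 2418451.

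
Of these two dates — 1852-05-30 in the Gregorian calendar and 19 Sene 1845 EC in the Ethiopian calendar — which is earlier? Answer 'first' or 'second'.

Converting both to JDN: 2397639 vs 2398030; the smaller is the first.

first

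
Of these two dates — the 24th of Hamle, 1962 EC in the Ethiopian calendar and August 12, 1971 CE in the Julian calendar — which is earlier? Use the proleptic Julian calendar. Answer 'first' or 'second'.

first

First date → JDN 2440799; second date → JDN 2441189.
JDN 2440799 < JDN 2441189, so the first date is earlier.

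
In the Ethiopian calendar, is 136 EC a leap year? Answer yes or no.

136 mod 4 = 0; in the Ethiopian calendar a year is leap when year mod 4 = 3, so it is a common year.

no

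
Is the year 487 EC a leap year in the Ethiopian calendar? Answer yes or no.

yes

487 mod 4 = 3; in the Ethiopian calendar a year is leap when year mod 4 = 3, so it is a leap year.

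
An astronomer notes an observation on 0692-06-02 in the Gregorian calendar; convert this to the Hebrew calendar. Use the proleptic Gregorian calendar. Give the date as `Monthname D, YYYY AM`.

Sivan 9, 4452 AM

Both dates share Julian Day Number 1973961; in the Hebrew calendar that is 9 Sivan 4452 AM.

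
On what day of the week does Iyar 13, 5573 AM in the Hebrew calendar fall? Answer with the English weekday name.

This is JDN 2383377 (13 May 1813 Gregorian).
Since JDN mod 7 = 3 (0 = Monday), the day is Thursday.

Thursday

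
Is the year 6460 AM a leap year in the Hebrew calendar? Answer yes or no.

Hebrew year 6460 is year 19 of its 19-year Metonic cycle; leap years are at positions 3, 6, 8, 11, 14, 17, 19, so it is a leap year (13 months).

yes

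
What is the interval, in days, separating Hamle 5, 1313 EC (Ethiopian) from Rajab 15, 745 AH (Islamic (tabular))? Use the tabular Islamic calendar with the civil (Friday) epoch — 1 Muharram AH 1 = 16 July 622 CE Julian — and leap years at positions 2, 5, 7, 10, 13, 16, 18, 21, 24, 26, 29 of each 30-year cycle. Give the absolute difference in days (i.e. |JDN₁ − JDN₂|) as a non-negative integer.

8547

JDN of the first date = 2203733.
JDN of the second date = 2212280.
|2212280 − 2203733| = 8547.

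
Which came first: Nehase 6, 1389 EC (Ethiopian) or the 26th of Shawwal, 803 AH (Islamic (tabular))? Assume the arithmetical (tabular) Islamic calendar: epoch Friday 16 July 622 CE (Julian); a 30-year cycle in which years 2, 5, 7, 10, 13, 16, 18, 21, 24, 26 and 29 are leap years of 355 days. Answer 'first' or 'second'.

first

The two dates have Julian Day Numbers 2231523 and 2232933 respectively.
Since 2231523 < 2232933, the first date comes first.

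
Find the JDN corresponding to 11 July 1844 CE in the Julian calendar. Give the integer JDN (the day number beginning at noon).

In the Gregorian calendar the same day is 23 July 1844.
JDN 2400001 is 17 November 1858 CE (Gregorian), MJD 0; the target day is −5230 days from there, so JDN = 2394771.

2394771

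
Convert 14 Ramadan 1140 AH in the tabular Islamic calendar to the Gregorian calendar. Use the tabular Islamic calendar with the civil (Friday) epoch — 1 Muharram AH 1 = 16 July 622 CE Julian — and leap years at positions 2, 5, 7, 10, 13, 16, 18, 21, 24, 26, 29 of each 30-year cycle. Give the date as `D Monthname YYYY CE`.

24 April 1728 CE

Julian Day Number of the source date = 2352313.
Converting JDN 2352313 to the Gregorian calendar gives 24 April 1728 CE.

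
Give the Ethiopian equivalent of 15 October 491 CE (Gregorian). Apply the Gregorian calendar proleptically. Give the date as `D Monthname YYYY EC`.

Both dates share Julian Day Number 1900682; in the Ethiopian calendar that is 16 Tikimt 484 EC.

16 Tikimt 484 EC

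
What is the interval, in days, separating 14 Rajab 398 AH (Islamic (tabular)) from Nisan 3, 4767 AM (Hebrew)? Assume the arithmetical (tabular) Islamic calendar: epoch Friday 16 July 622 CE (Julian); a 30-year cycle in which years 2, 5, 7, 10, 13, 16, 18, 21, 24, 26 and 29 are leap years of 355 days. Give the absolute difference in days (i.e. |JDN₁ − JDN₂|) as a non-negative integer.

JDN of the first date = 2089314.
JDN of the second date = 2088947.
|2088947 − 2089314| = 367.

367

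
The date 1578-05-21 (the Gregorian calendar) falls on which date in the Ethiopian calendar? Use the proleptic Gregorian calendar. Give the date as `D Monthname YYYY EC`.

16 Ginbot 1570 EC

Both dates share Julian Day Number 2297553; in the Ethiopian calendar that is 16 Ginbot 1570 EC.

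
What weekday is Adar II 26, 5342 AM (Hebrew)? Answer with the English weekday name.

Tuesday

Equivalently 30 March 1582 Gregorian, JDN 2298962.
Since JDN mod 7 = 1 (0 = Monday), the day is Tuesday.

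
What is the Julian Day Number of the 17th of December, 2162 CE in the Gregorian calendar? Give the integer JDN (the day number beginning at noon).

JDN 2451545 is 1 January 2000 CE (Gregorian); the target day is +59520 days from there, so JDN = 2511065.

2511065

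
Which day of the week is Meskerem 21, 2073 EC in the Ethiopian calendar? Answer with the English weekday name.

Tuesday

Equivalently 1 October 2080 Gregorian, JDN 2481039.
JDN 2481039 mod 7 = 1, and JDN 0 was a Monday, so this is a Tuesday.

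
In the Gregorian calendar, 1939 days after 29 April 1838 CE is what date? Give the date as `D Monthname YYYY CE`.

Counting 1939 days forward from JDN 2392494 reaches JDN 2394433, which is 20 August 1843 CE.

20 August 1843 CE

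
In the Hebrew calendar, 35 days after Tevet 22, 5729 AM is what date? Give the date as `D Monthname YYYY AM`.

28 Shevat 5729 AM

Counting 35 days forward from JDN 2440234 reaches JDN 2440269, which is 28 Shevat 5729 AM.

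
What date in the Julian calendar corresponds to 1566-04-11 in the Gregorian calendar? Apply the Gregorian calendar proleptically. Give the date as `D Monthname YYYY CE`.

1 April 1566 CE

The Julian–Gregorian offset here is 10 days (Julian trailing).
11 April 1566 Gregorian − 10 days → 1 April 1566 Julian.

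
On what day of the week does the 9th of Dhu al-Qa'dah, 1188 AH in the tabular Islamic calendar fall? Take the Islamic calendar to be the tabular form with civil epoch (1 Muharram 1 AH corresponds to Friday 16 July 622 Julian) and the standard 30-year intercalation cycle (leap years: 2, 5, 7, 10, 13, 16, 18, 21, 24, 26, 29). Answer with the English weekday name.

Wednesday

In the Gregorian calendar this is 11 January 1775 (JDN 2369376).
2369376 ≡ 2 (mod 7); counting from Monday = 0 gives Wednesday.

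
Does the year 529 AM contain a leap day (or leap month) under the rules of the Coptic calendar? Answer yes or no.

529 mod 4 = 1; in the Coptic calendar a year is leap when year mod 4 = 3, so it is a common year.

no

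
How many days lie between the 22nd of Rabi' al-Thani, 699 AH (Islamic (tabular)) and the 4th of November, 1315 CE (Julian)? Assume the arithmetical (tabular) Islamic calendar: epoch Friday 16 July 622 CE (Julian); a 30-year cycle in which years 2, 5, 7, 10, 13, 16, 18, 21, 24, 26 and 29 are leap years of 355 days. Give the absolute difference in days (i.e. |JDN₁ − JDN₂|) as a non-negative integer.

5771

First date → JDN 2195898; second date → JDN 2201669.
The interval is |2195898 − 2201669| = 5771 days.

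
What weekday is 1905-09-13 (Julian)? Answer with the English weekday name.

Tuesday

In the Gregorian calendar this is 26 September 1905 (JDN 2417115).
JDN 2417115 mod 7 = 1, and JDN 0 was a Monday, so this is a Tuesday.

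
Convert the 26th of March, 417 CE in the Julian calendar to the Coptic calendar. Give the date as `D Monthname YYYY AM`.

Julian Day Number of the source date = 1873452.
Converting JDN 1873452 to the Coptic calendar gives 30 Paremhat 133 AM.

30 Paremhat 133 AM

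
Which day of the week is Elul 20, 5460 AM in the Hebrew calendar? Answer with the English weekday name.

Equivalently 4 September 1700 Gregorian, JDN 2342219.
JDN 2342219 mod 7 = 5, and JDN 0 was a Monday, so this is a Saturday.

Saturday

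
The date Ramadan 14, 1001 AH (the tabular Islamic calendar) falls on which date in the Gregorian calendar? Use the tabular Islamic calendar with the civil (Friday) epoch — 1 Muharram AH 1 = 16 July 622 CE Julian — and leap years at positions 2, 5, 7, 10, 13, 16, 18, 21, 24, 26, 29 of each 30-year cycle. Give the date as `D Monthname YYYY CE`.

Both dates share Julian Day Number 2303056; in the Gregorian calendar that is 14 June 1593 CE.

14 June 1593 CE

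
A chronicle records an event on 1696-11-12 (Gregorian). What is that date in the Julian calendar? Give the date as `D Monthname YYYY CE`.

The Julian–Gregorian offset here is 10 days (Julian trailing).
12 November 1696 Gregorian − 10 days → 2 November 1696 Julian.

2 November 1696 CE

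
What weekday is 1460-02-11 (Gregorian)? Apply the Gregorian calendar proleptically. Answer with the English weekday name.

Saturday

Since JDN mod 7 = 5 (0 = Monday), the day is Saturday.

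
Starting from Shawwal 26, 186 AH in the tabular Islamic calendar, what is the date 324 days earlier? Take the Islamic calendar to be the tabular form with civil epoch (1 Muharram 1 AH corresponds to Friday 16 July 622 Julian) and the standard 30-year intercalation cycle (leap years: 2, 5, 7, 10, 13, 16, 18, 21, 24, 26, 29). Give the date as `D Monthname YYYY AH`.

28 Dhu al-Qa'dah 185 AH

Counting 324 days back from JDN 2014289 reaches JDN 2013965, which is 28 Dhu al-Qa'dah 185 AH.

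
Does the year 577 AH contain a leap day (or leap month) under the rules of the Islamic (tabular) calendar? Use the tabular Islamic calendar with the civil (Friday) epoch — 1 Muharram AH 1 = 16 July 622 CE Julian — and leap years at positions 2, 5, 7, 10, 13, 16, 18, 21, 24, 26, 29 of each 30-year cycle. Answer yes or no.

Year 577 AH is year 7 of its 30-year cycle; leap positions are 2, 5, 7, 10, 13, 16, 18, 21, 24, 26, 29, so it is a leap year (355 days).

yes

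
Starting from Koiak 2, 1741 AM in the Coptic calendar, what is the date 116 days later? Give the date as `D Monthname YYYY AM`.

28 Paremhat 1741 AM

Counting 116 days forward from JDN 2460656 reaches JDN 2460772, which is 28 Paremhat 1741 AM.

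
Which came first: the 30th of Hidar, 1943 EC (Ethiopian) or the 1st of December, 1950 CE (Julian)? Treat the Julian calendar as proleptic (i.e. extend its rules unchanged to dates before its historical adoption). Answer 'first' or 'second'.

first

Converting both to JDN: 2433625 vs 2433630; the smaller is the first.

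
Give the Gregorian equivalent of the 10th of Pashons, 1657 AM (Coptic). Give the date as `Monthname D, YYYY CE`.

Both dates share Julian Day Number 2430133; in the Gregorian calendar that is 18 May 1941 CE.

May 18, 1941 CE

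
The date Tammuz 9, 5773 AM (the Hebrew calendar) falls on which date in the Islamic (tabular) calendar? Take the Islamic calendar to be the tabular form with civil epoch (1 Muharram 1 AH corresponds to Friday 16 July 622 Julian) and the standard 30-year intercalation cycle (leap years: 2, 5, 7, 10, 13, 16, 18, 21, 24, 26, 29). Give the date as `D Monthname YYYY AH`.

Both dates share Julian Day Number 2456461; in the tabular Islamic calendar that is 8 Sha'ban 1434 AH.

8 Sha'ban 1434 AH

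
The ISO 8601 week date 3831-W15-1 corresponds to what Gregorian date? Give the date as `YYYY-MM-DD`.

ISO week 1 of 3831 is the week containing the first Thursday of 3831.
Week 15, day 1 (Monday) lands on 3831-04-11.

3831-04-11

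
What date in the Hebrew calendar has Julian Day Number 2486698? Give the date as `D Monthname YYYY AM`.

The Gregorian equivalent of JDN 2486698 is 30 March 2096.
In the Hebrew calendar that day is 7 Nisan 5856 AM.

7 Nisan 5856 AM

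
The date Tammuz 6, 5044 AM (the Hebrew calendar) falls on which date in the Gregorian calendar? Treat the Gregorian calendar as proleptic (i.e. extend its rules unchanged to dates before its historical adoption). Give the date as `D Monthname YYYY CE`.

28 June 1284 CE

Both dates share Julian Day Number 2190211; in the Gregorian calendar that is 28 June 1284 CE.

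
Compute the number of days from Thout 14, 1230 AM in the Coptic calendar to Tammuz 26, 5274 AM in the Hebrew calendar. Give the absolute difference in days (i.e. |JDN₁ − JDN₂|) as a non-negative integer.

First date → JDN 2273935; second date → JDN 2274247.
The interval is |2273935 − 2274247| = 312 days.

312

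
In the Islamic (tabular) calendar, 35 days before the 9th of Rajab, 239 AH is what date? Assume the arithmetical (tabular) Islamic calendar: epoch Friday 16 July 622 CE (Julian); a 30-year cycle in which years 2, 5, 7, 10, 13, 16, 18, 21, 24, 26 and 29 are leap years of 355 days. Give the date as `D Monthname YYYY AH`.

3 Jumada al-Thani 239 AH

Counting 35 days back from JDN 2032964 reaches JDN 2032929, which is 3 Jumada al-Thani 239 AH.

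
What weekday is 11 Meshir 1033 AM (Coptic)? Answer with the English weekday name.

Equivalently 13 February 1317 Gregorian, JDN 2202128.
JDN 2202128 mod 7 = 5, and JDN 0 was a Monday, so this is a Saturday.

Saturday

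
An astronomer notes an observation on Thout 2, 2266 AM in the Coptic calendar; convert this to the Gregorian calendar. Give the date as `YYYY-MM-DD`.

Both dates share Julian Day Number 2652322; in the Gregorian calendar that is 16 September 2549 CE.

2549-09-16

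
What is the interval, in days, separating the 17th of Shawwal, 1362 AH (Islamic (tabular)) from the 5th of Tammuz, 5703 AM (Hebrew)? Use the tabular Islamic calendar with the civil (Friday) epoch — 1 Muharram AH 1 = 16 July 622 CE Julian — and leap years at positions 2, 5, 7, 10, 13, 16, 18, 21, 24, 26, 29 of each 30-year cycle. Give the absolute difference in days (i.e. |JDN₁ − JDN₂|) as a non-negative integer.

JDN of the first date = 2431015.
JDN of the second date = 2430914.
|2430914 − 2431015| = 101.

101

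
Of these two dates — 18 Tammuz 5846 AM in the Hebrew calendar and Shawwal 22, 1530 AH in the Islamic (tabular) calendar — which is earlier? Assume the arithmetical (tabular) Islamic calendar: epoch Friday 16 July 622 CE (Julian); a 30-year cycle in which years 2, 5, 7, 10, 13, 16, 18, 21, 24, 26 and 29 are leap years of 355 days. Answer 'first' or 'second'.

first

The two dates have Julian Day Numbers 2483137 and 2490554 respectively.
Since 2483137 < 2490554, the first date comes first.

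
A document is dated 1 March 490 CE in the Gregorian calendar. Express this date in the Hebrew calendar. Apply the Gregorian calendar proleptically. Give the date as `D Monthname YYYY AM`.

22 Adar 4250 AM

Julian Day Number of the source date = 1900089.
Converting JDN 1900089 to the Hebrew calendar gives 22 Adar 4250 AM.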